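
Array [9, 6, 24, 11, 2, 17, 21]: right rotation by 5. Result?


Right rotate by 5: [24, 11, 2, 17, 21, 9, 6]


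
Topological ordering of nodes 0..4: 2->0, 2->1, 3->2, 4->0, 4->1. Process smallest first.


Kahn's algorithm, process smallest node first
Order: [3, 2, 4, 0, 1]


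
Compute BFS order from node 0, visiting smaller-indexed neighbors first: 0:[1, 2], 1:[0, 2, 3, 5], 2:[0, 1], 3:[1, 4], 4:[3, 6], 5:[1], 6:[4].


BFS queue: start with [0]
Visit order: [0, 1, 2, 3, 5, 4, 6]


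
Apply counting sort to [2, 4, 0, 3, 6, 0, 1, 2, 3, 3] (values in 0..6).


Count array: [2, 1, 2, 3, 1, 0, 1]
Reconstruct: [0, 0, 1, 2, 2, 3, 3, 3, 4, 6]


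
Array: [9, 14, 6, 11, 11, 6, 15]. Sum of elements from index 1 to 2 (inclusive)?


Prefix sums: [0, 9, 23, 29, 40, 51, 57, 72]
Sum[1..2] = prefix[3] - prefix[1] = 29 - 9 = 20


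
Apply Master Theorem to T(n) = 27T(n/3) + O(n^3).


a=27, b=3, c=3. log_3(27)=3 = c=3. Case 2: O(n^c log n) = O(n^3 log n)
Complexity: O(n^3 log n)


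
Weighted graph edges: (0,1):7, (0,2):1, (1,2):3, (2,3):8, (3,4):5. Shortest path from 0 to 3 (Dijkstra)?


Dijkstra from 0:
Distances: {0: 0, 1: 4, 2: 1, 3: 9, 4: 14}
Shortest distance to 3 = 9, path = [0, 2, 3]


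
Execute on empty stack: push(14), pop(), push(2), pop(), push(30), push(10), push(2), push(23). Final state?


push(14) -> [14]
pop() returns 14 -> []
push(2) -> [2]
pop() returns 2 -> []
push(30) -> [30]
push(10) -> [30, 10]
push(2) -> [30, 10, 2]
push(23) -> [30, 10, 2, 23]
Final stack (bottom to top): [30, 10, 2, 23]


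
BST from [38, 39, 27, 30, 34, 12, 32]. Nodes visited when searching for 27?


BST root = 38
Search for 27: compare at each node
Path: [38, 27]


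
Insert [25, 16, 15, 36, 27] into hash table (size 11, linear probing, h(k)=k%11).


Insertions: 25->slot 3; 16->slot 5; 15->slot 4; 36->slot 6; 27->slot 7
Table: [None, None, None, 25, 15, 16, 36, 27, None, None, None]


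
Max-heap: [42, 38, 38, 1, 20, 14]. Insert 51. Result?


Append 51: [42, 38, 38, 1, 20, 14, 51]
Bubble up: swap idx 6(51) with idx 2(38); swap idx 2(51) with idx 0(42)
Result: [51, 38, 42, 1, 20, 14, 38]


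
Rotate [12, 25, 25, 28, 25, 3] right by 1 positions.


Right rotate by 1: [3, 12, 25, 25, 28, 25]


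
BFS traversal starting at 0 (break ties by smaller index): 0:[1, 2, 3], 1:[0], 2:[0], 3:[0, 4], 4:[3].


BFS queue: start with [0]
Visit order: [0, 1, 2, 3, 4]


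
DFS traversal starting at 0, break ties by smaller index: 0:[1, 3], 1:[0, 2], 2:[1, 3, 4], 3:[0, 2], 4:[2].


DFS stack-based: start with [0]
Visit order: [0, 1, 2, 3, 4]


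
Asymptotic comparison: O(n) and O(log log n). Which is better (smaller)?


double-logarithmic grows slower than linear
O(log log n) is asymptotically smaller; O(n) grows faster


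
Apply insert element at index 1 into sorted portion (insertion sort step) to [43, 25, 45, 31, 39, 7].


After one pass: [25, 43, 45, 31, 39, 7]


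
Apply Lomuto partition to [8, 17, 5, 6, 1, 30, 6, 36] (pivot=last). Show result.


Elements <= 36 go left of pivot.
Result: [8, 17, 5, 6, 1, 30, 6, 36], pivot at index 7


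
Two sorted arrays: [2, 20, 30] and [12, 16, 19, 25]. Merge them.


Compare heads, take smaller each step.
Merged: [2, 12, 16, 19, 20, 25, 30]


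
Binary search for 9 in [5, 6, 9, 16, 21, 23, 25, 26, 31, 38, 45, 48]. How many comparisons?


Search for 9:
[0,11] mid=5 arr[5]=23
[0,4] mid=2 arr[2]=9
Total: 2 comparisons


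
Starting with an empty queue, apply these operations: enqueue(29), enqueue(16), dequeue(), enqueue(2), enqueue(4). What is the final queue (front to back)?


enqueue(29) -> [29]
enqueue(16) -> [29, 16]
dequeue() returns 29 -> [16]
enqueue(2) -> [16, 2]
enqueue(4) -> [16, 2, 4]
Final queue (front to back): [16, 2, 4]


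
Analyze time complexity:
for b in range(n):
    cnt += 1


Per nesting level: O(n) = O(n)
Complexity: O(n)


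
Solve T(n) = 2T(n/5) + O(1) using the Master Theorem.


a=2, b=5, c=0. log_5(2)=0.431 > c=0. Case 1: O(n^log_b(a)) = O(n^0.431)
Complexity: O(n^0.431)


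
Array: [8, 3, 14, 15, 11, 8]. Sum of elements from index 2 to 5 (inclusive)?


Prefix sums: [0, 8, 11, 25, 40, 51, 59]
Sum[2..5] = prefix[6] - prefix[2] = 59 - 11 = 48


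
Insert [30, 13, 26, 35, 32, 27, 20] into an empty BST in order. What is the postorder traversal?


Root = 30; build tree by BST insertion.
Postorder traversal: [20, 27, 26, 13, 32, 35, 30]


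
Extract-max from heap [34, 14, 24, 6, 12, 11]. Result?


Max = 34
Replace root with last, heapify down
Resulting heap: [24, 14, 11, 6, 12]


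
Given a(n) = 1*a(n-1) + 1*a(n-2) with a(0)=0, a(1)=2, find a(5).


Build bottom-up:
...a(3)=4, a(4)=6, a(5)=1*6+1*4=10


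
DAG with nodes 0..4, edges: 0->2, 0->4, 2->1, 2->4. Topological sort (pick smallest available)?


Kahn's algorithm, process smallest node first
Order: [0, 2, 1, 3, 4]


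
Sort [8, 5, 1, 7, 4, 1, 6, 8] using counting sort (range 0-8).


Count array: [0, 2, 0, 0, 1, 1, 1, 1, 2]
Reconstruct: [1, 1, 4, 5, 6, 7, 8, 8]


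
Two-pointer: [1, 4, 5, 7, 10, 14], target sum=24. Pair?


Two pointers: lo=0, hi=5
Found pair: (10, 14) summing to 24


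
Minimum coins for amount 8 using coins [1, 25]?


dp[0]=0; dp[i]=1+min(dp[i-c] for c in coins)
...dp[3]=3, dp[4]=4, dp[5]=5, dp[6]=6, dp[7]=7, dp[8]=8
Minimum coins for 8 = 8


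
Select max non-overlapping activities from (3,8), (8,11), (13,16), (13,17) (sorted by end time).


Greedy: pick earliest-ending, then skip overlaps.
Selected (3 activities): [(3, 8), (8, 11), (13, 16)]


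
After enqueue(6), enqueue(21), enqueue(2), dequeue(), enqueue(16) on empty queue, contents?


enqueue(6) -> [6]
enqueue(21) -> [6, 21]
enqueue(2) -> [6, 21, 2]
dequeue() returns 6 -> [21, 2]
enqueue(16) -> [21, 2, 16]
Final queue (front to back): [21, 2, 16]


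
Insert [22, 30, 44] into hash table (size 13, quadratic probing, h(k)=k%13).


Insertions: 22->slot 9; 30->slot 4; 44->slot 5
Table: [None, None, None, None, 30, 44, None, None, None, 22, None, None, None]


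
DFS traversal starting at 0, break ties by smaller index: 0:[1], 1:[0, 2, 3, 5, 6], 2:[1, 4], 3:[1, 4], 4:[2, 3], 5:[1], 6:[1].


DFS stack-based: start with [0]
Visit order: [0, 1, 2, 4, 3, 5, 6]


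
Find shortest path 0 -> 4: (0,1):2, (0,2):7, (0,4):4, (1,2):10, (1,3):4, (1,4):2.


Dijkstra from 0:
Distances: {0: 0, 1: 2, 2: 7, 3: 6, 4: 4}
Shortest distance to 4 = 4, path = [0, 4]


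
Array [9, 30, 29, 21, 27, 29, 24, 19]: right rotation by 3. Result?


Right rotate by 3: [29, 24, 19, 9, 30, 29, 21, 27]


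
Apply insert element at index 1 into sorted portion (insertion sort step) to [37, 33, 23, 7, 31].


After one pass: [33, 37, 23, 7, 31]


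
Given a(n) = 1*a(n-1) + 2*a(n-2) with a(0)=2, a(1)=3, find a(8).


Build bottom-up:
...a(6)=107, a(7)=213, a(8)=1*213+2*107=427


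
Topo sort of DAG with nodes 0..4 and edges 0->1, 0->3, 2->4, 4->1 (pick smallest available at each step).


Kahn's algorithm, process smallest node first
Order: [0, 2, 3, 4, 1]


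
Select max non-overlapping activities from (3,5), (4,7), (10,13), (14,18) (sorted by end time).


Greedy: pick earliest-ending, then skip overlaps.
Selected (3 activities): [(3, 5), (10, 13), (14, 18)]


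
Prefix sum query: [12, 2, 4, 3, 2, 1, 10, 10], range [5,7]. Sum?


Prefix sums: [0, 12, 14, 18, 21, 23, 24, 34, 44]
Sum[5..7] = prefix[8] - prefix[5] = 44 - 23 = 21


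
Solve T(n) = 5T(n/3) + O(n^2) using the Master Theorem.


a=5, b=3, c=2. log_3(5)=1.465 < c=2. Case 3: O(n^c) = O(n^2)
Complexity: O(n^2)


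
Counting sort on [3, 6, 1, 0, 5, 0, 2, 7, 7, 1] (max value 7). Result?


Count array: [2, 2, 1, 1, 0, 1, 1, 2]
Reconstruct: [0, 0, 1, 1, 2, 3, 5, 6, 7, 7]


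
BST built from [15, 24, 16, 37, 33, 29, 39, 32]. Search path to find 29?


BST root = 15
Search for 29: compare at each node
Path: [15, 24, 37, 33, 29]


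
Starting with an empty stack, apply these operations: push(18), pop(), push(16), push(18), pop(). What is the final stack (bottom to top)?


push(18) -> [18]
pop() returns 18 -> []
push(16) -> [16]
push(18) -> [16, 18]
pop() returns 18 -> [16]
Final stack (bottom to top): [16]


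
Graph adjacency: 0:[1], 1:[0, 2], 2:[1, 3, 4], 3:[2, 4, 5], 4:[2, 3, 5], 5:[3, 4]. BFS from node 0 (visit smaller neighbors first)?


BFS queue: start with [0]
Visit order: [0, 1, 2, 3, 4, 5]


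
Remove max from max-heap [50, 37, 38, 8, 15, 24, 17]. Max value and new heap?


Max = 50
Replace root with last, heapify down
Resulting heap: [38, 37, 24, 8, 15, 17]


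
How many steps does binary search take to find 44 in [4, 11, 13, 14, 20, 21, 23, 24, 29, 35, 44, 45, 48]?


Search for 44:
[0,12] mid=6 arr[6]=23
[7,12] mid=9 arr[9]=35
[10,12] mid=11 arr[11]=45
[10,10] mid=10 arr[10]=44
Total: 4 comparisons


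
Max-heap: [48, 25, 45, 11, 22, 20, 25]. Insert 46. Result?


Append 46: [48, 25, 45, 11, 22, 20, 25, 46]
Bubble up: swap idx 7(46) with idx 3(11); swap idx 3(46) with idx 1(25)
Result: [48, 46, 45, 25, 22, 20, 25, 11]


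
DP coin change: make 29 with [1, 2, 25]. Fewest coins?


dp[0]=0; dp[i]=1+min(dp[i-c] for c in coins)
...dp[24]=12, dp[25]=1, dp[26]=2, dp[27]=2, dp[28]=3, dp[29]=3
Minimum coins for 29 = 3


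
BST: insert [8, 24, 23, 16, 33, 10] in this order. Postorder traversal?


Root = 8; build tree by BST insertion.
Postorder traversal: [10, 16, 23, 33, 24, 8]


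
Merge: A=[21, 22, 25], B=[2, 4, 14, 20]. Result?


Compare heads, take smaller each step.
Merged: [2, 4, 14, 20, 21, 22, 25]


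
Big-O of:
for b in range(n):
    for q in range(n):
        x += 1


Per nesting level: O(n) * O(n) = O(n^2)
Complexity: O(n^2)


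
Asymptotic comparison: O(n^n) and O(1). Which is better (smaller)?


constant grows slower than n^n
O(1) is asymptotically smaller; O(n^n) grows faster


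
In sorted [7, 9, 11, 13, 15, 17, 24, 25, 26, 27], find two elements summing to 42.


Two pointers: lo=0, hi=9
Found pair: (15, 27) summing to 42


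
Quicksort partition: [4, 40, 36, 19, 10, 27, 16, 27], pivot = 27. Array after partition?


Elements <= 27 go left of pivot.
Result: [4, 19, 10, 27, 16, 27, 36, 40], pivot at index 5


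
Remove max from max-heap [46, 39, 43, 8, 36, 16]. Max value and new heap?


Max = 46
Replace root with last, heapify down
Resulting heap: [43, 39, 16, 8, 36]


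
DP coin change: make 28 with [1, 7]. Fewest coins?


dp[0]=0; dp[i]=1+min(dp[i-c] for c in coins)
...dp[23]=5, dp[24]=6, dp[25]=7, dp[26]=8, dp[27]=9, dp[28]=4
Minimum coins for 28 = 4


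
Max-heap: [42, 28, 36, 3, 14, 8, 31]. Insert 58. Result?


Append 58: [42, 28, 36, 3, 14, 8, 31, 58]
Bubble up: swap idx 7(58) with idx 3(3); swap idx 3(58) with idx 1(28); swap idx 1(58) with idx 0(42)
Result: [58, 42, 36, 28, 14, 8, 31, 3]


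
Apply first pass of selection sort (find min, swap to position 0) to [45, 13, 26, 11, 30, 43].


After one pass: [11, 13, 26, 45, 30, 43]


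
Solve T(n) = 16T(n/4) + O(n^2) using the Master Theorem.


a=16, b=4, c=2. log_4(16)=2 = c=2. Case 2: O(n^c log n) = O(n^2 log n)
Complexity: O(n^2 log n)


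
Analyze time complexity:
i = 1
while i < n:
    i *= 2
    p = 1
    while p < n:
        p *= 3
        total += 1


Per nesting level: O(log n) * O(log n) = O((log n)^2)
Complexity: O((log n)^2)


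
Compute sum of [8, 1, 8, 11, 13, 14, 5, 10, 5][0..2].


Prefix sums: [0, 8, 9, 17, 28, 41, 55, 60, 70, 75]
Sum[0..2] = prefix[3] - prefix[0] = 17 - 0 = 17


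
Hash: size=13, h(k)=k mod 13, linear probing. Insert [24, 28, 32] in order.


Insertions: 24->slot 11; 28->slot 2; 32->slot 6
Table: [None, None, 28, None, None, None, 32, None, None, None, None, 24, None]


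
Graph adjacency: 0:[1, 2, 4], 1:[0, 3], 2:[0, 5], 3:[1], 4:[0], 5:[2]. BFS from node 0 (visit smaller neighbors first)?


BFS queue: start with [0]
Visit order: [0, 1, 2, 4, 3, 5]


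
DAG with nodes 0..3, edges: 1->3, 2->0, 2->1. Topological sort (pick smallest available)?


Kahn's algorithm, process smallest node first
Order: [2, 0, 1, 3]


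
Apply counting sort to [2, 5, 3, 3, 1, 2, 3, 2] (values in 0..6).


Count array: [0, 1, 3, 3, 0, 1, 0]
Reconstruct: [1, 2, 2, 2, 3, 3, 3, 5]


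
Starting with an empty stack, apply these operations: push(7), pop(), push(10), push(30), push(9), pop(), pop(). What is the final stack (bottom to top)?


push(7) -> [7]
pop() returns 7 -> []
push(10) -> [10]
push(30) -> [10, 30]
push(9) -> [10, 30, 9]
pop() returns 9 -> [10, 30]
pop() returns 30 -> [10]
Final stack (bottom to top): [10]


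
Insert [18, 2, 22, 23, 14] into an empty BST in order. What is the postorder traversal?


Root = 18; build tree by BST insertion.
Postorder traversal: [14, 2, 23, 22, 18]


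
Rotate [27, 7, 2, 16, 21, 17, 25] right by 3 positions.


Right rotate by 3: [21, 17, 25, 27, 7, 2, 16]


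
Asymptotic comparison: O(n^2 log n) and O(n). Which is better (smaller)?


linear grows slower than n^2 log n
O(n) is asymptotically smaller; O(n^2 log n) grows faster


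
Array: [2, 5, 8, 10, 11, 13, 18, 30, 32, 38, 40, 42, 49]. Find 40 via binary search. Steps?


Search for 40:
[0,12] mid=6 arr[6]=18
[7,12] mid=9 arr[9]=38
[10,12] mid=11 arr[11]=42
[10,10] mid=10 arr[10]=40
Total: 4 comparisons


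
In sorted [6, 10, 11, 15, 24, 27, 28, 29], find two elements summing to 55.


Two pointers: lo=0, hi=7
Found pair: (27, 28) summing to 55


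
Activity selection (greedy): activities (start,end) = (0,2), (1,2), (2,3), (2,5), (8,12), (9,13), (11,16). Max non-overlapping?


Greedy: pick earliest-ending, then skip overlaps.
Selected (3 activities): [(0, 2), (2, 3), (8, 12)]


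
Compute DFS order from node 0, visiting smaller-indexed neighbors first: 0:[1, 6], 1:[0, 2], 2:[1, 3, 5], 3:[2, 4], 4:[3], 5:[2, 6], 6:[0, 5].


DFS stack-based: start with [0]
Visit order: [0, 1, 2, 3, 4, 5, 6]


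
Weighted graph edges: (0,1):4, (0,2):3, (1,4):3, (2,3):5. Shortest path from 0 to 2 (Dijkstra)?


Dijkstra from 0:
Distances: {0: 0, 1: 4, 2: 3, 3: 8, 4: 7}
Shortest distance to 2 = 3, path = [0, 2]


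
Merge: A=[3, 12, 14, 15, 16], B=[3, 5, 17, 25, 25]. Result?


Compare heads, take smaller each step.
Merged: [3, 3, 5, 12, 14, 15, 16, 17, 25, 25]


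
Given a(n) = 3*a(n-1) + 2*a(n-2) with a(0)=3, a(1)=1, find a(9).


Build bottom-up:
...a(7)=4733, a(8)=16857, a(9)=3*16857+2*4733=60037


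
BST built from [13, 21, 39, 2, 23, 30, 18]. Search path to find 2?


BST root = 13
Search for 2: compare at each node
Path: [13, 2]


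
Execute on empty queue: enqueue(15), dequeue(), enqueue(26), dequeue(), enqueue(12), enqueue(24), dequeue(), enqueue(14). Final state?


enqueue(15) -> [15]
dequeue() returns 15 -> []
enqueue(26) -> [26]
dequeue() returns 26 -> []
enqueue(12) -> [12]
enqueue(24) -> [12, 24]
dequeue() returns 12 -> [24]
enqueue(14) -> [24, 14]
Final queue (front to back): [24, 14]


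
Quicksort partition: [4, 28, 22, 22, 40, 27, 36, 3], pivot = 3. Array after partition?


Elements <= 3 go left of pivot.
Result: [3, 28, 22, 22, 40, 27, 36, 4], pivot at index 0


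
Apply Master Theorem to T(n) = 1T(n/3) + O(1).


a=1, b=3, c=0. log_3(1)=0 = c=0. Case 2: O(n^c log n) = O(log n)
Complexity: O(log n)


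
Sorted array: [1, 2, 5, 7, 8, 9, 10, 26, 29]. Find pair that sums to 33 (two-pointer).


Two pointers: lo=0, hi=8
Found pair: (7, 26) summing to 33


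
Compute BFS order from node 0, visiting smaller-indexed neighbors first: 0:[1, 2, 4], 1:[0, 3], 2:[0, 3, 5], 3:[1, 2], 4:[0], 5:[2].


BFS queue: start with [0]
Visit order: [0, 1, 2, 4, 3, 5]


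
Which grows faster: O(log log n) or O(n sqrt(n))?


double-logarithmic grows slower than n^1.5
O(log log n) is asymptotically smaller; O(n sqrt(n)) grows faster


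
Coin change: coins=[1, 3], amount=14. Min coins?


dp[0]=0; dp[i]=1+min(dp[i-c] for c in coins)
...dp[9]=3, dp[10]=4, dp[11]=5, dp[12]=4, dp[13]=5, dp[14]=6
Minimum coins for 14 = 6


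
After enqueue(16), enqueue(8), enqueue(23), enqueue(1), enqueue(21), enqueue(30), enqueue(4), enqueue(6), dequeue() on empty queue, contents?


enqueue(16) -> [16]
enqueue(8) -> [16, 8]
enqueue(23) -> [16, 8, 23]
enqueue(1) -> [16, 8, 23, 1]
enqueue(21) -> [16, 8, 23, 1, 21]
enqueue(30) -> [16, 8, 23, 1, 21, 30]
enqueue(4) -> [16, 8, 23, 1, 21, 30, 4]
enqueue(6) -> [16, 8, 23, 1, 21, 30, 4, 6]
dequeue() returns 16 -> [8, 23, 1, 21, 30, 4, 6]
Final queue (front to back): [8, 23, 1, 21, 30, 4, 6]


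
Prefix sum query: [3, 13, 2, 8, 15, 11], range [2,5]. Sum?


Prefix sums: [0, 3, 16, 18, 26, 41, 52]
Sum[2..5] = prefix[6] - prefix[2] = 52 - 16 = 36


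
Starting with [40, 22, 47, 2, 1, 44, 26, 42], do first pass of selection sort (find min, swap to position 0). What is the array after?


After one pass: [1, 22, 47, 2, 40, 44, 26, 42]


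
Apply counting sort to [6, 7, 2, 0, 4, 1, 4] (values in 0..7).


Count array: [1, 1, 1, 0, 2, 0, 1, 1]
Reconstruct: [0, 1, 2, 4, 4, 6, 7]


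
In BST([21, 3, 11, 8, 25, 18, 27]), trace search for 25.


BST root = 21
Search for 25: compare at each node
Path: [21, 25]


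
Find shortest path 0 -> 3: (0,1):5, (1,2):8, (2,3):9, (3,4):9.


Dijkstra from 0:
Distances: {0: 0, 1: 5, 2: 13, 3: 22, 4: 31}
Shortest distance to 3 = 22, path = [0, 1, 2, 3]


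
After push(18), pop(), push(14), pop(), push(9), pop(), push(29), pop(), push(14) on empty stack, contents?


push(18) -> [18]
pop() returns 18 -> []
push(14) -> [14]
pop() returns 14 -> []
push(9) -> [9]
pop() returns 9 -> []
push(29) -> [29]
pop() returns 29 -> []
push(14) -> [14]
Final stack (bottom to top): [14]


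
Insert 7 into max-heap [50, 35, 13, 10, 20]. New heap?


Append 7: [50, 35, 13, 10, 20, 7]
Bubble up: no swaps needed
Result: [50, 35, 13, 10, 20, 7]


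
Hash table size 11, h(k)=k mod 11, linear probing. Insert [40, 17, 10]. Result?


Insertions: 40->slot 7; 17->slot 6; 10->slot 10
Table: [None, None, None, None, None, None, 17, 40, None, None, 10]


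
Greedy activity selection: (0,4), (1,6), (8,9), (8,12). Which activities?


Greedy: pick earliest-ending, then skip overlaps.
Selected (2 activities): [(0, 4), (8, 9)]


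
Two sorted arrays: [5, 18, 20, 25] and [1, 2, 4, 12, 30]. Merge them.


Compare heads, take smaller each step.
Merged: [1, 2, 4, 5, 12, 18, 20, 25, 30]


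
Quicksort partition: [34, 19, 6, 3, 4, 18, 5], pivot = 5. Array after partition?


Elements <= 5 go left of pivot.
Result: [3, 4, 5, 34, 19, 18, 6], pivot at index 2


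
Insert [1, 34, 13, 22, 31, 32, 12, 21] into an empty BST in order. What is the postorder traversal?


Root = 1; build tree by BST insertion.
Postorder traversal: [12, 21, 32, 31, 22, 13, 34, 1]


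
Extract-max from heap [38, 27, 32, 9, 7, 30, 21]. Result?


Max = 38
Replace root with last, heapify down
Resulting heap: [32, 27, 30, 9, 7, 21]


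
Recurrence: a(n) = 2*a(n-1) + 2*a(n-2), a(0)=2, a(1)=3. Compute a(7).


Build bottom-up:
...a(5)=196, a(6)=536, a(7)=2*536+2*196=1464


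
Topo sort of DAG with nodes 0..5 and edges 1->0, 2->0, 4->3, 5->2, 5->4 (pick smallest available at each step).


Kahn's algorithm, process smallest node first
Order: [1, 5, 2, 0, 4, 3]


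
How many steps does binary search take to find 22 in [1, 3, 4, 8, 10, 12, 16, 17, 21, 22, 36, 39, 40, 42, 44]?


Search for 22:
[0,14] mid=7 arr[7]=17
[8,14] mid=11 arr[11]=39
[8,10] mid=9 arr[9]=22
Total: 3 comparisons


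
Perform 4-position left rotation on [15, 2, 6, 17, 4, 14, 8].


Left rotate by 4: [4, 14, 8, 15, 2, 6, 17]


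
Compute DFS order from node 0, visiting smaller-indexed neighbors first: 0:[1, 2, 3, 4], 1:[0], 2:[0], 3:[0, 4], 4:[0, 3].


DFS stack-based: start with [0]
Visit order: [0, 1, 2, 3, 4]


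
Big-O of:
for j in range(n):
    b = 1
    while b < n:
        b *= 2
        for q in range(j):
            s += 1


Per nesting level: O(n) * O(log n) * O(n) [triangular over j] = O(n^2 log n)
Complexity: O(n^2 log n)


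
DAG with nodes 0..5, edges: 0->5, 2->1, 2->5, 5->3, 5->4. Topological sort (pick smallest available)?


Kahn's algorithm, process smallest node first
Order: [0, 2, 1, 5, 3, 4]


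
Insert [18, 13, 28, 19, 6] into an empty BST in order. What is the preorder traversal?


Root = 18; build tree by BST insertion.
Preorder traversal: [18, 13, 6, 28, 19]


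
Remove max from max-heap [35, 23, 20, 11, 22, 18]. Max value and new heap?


Max = 35
Replace root with last, heapify down
Resulting heap: [23, 22, 20, 11, 18]


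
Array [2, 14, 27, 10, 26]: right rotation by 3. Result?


Right rotate by 3: [27, 10, 26, 2, 14]


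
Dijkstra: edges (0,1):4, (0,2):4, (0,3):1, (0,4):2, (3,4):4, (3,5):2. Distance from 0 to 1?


Dijkstra from 0:
Distances: {0: 0, 1: 4, 2: 4, 3: 1, 4: 2, 5: 3}
Shortest distance to 1 = 4, path = [0, 1]


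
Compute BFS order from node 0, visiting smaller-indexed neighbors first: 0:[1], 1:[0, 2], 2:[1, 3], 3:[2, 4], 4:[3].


BFS queue: start with [0]
Visit order: [0, 1, 2, 3, 4]


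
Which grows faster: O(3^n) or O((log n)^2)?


polylogarithmic grows slower than exponential (base 3)
O((log n)^2) is asymptotically smaller; O(3^n) grows faster


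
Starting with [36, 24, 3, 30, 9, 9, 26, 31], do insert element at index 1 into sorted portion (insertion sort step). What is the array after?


After one pass: [24, 36, 3, 30, 9, 9, 26, 31]


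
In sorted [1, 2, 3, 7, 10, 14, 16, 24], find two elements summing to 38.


Two pointers: lo=0, hi=7
Found pair: (14, 24) summing to 38


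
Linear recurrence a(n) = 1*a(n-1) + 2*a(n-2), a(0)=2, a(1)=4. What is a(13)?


Build bottom-up:
...a(11)=4096, a(12)=8192, a(13)=1*8192+2*4096=16384


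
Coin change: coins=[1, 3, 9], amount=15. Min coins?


dp[0]=0; dp[i]=1+min(dp[i-c] for c in coins)
...dp[10]=2, dp[11]=3, dp[12]=2, dp[13]=3, dp[14]=4, dp[15]=3
Minimum coins for 15 = 3


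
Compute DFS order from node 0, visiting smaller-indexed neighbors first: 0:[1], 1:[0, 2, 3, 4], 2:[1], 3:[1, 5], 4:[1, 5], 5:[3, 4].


DFS stack-based: start with [0]
Visit order: [0, 1, 2, 3, 5, 4]


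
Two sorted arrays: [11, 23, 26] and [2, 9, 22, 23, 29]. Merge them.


Compare heads, take smaller each step.
Merged: [2, 9, 11, 22, 23, 23, 26, 29]


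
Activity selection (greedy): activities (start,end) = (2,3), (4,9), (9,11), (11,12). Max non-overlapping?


Greedy: pick earliest-ending, then skip overlaps.
Selected (4 activities): [(2, 3), (4, 9), (9, 11), (11, 12)]


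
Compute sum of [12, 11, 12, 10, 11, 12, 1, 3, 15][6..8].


Prefix sums: [0, 12, 23, 35, 45, 56, 68, 69, 72, 87]
Sum[6..8] = prefix[9] - prefix[6] = 87 - 68 = 19


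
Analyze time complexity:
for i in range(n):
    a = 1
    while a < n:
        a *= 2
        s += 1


Per nesting level: O(n) * O(log n) = O(n log n)
Complexity: O(n log n)


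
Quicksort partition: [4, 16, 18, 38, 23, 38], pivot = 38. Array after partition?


Elements <= 38 go left of pivot.
Result: [4, 16, 18, 38, 23, 38], pivot at index 5


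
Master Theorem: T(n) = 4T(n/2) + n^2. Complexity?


a=4, b=2, c=2. log_2(4)=2 = c=2. Case 2: O(n^c log n) = O(n^2 log n)
Complexity: O(n^2 log n)


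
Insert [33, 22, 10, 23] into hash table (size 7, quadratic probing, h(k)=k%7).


Insertions: 33->slot 5; 22->slot 1; 10->slot 3; 23->slot 2
Table: [None, 22, 23, 10, None, 33, None]


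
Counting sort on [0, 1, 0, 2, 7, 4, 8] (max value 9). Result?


Count array: [2, 1, 1, 0, 1, 0, 0, 1, 1, 0]
Reconstruct: [0, 0, 1, 2, 4, 7, 8]


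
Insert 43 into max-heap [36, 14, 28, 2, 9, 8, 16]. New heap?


Append 43: [36, 14, 28, 2, 9, 8, 16, 43]
Bubble up: swap idx 7(43) with idx 3(2); swap idx 3(43) with idx 1(14); swap idx 1(43) with idx 0(36)
Result: [43, 36, 28, 14, 9, 8, 16, 2]


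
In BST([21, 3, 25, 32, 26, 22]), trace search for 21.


BST root = 21
Search for 21: compare at each node
Path: [21]


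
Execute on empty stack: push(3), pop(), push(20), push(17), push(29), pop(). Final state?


push(3) -> [3]
pop() returns 3 -> []
push(20) -> [20]
push(17) -> [20, 17]
push(29) -> [20, 17, 29]
pop() returns 29 -> [20, 17]
Final stack (bottom to top): [20, 17]


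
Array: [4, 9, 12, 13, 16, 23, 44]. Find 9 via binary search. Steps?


Search for 9:
[0,6] mid=3 arr[3]=13
[0,2] mid=1 arr[1]=9
Total: 2 comparisons


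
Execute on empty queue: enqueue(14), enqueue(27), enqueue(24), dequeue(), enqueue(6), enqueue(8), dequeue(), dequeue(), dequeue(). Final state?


enqueue(14) -> [14]
enqueue(27) -> [14, 27]
enqueue(24) -> [14, 27, 24]
dequeue() returns 14 -> [27, 24]
enqueue(6) -> [27, 24, 6]
enqueue(8) -> [27, 24, 6, 8]
dequeue() returns 27 -> [24, 6, 8]
dequeue() returns 24 -> [6, 8]
dequeue() returns 6 -> [8]
Final queue (front to back): [8]


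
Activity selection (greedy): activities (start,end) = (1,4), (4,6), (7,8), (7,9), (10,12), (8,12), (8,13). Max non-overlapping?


Greedy: pick earliest-ending, then skip overlaps.
Selected (4 activities): [(1, 4), (4, 6), (7, 8), (10, 12)]


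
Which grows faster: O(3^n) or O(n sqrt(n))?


n^1.5 grows slower than exponential (base 3)
O(n sqrt(n)) is asymptotically smaller; O(3^n) grows faster


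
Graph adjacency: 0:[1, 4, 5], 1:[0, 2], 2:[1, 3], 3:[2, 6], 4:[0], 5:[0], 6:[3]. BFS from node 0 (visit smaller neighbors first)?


BFS queue: start with [0]
Visit order: [0, 1, 4, 5, 2, 3, 6]


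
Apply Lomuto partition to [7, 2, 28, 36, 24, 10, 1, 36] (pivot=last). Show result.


Elements <= 36 go left of pivot.
Result: [7, 2, 28, 36, 24, 10, 1, 36], pivot at index 7


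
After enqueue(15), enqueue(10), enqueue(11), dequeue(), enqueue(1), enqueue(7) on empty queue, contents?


enqueue(15) -> [15]
enqueue(10) -> [15, 10]
enqueue(11) -> [15, 10, 11]
dequeue() returns 15 -> [10, 11]
enqueue(1) -> [10, 11, 1]
enqueue(7) -> [10, 11, 1, 7]
Final queue (front to back): [10, 11, 1, 7]


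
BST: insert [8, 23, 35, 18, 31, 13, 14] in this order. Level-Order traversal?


Root = 8; build tree by BST insertion.
Level-Order traversal: [8, 23, 18, 35, 13, 31, 14]


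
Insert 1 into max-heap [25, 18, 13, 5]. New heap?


Append 1: [25, 18, 13, 5, 1]
Bubble up: no swaps needed
Result: [25, 18, 13, 5, 1]


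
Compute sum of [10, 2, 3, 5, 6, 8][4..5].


Prefix sums: [0, 10, 12, 15, 20, 26, 34]
Sum[4..5] = prefix[6] - prefix[4] = 34 - 20 = 14


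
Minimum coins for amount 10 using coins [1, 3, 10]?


dp[0]=0; dp[i]=1+min(dp[i-c] for c in coins)
...dp[5]=3, dp[6]=2, dp[7]=3, dp[8]=4, dp[9]=3, dp[10]=1
Minimum coins for 10 = 1


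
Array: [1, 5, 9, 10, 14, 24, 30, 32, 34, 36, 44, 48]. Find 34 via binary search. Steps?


Search for 34:
[0,11] mid=5 arr[5]=24
[6,11] mid=8 arr[8]=34
Total: 2 comparisons


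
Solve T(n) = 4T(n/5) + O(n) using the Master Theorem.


a=4, b=5, c=1. log_5(4)=0.861 < c=1. Case 3: O(n^c) = O(n)
Complexity: O(n)


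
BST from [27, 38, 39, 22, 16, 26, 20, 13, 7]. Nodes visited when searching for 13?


BST root = 27
Search for 13: compare at each node
Path: [27, 22, 16, 13]


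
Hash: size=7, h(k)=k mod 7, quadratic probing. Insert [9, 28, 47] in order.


Insertions: 9->slot 2; 28->slot 0; 47->slot 5
Table: [28, None, 9, None, None, 47, None]


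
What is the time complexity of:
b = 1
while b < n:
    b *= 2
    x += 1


Per nesting level: O(log n) = O(log n)
Complexity: O(log n)


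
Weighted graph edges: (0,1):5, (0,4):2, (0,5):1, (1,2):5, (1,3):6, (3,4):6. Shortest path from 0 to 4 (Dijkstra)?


Dijkstra from 0:
Distances: {0: 0, 1: 5, 2: 10, 3: 8, 4: 2, 5: 1}
Shortest distance to 4 = 2, path = [0, 4]


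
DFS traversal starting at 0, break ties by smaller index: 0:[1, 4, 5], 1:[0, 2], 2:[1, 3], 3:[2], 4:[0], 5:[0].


DFS stack-based: start with [0]
Visit order: [0, 1, 2, 3, 4, 5]


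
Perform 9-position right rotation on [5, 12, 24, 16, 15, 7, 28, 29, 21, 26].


Right rotate by 9: [12, 24, 16, 15, 7, 28, 29, 21, 26, 5]


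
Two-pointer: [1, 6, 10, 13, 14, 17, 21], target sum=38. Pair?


Two pointers: lo=0, hi=6
Found pair: (17, 21) summing to 38


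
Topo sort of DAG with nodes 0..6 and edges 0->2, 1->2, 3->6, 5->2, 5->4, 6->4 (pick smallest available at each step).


Kahn's algorithm, process smallest node first
Order: [0, 1, 3, 5, 2, 6, 4]


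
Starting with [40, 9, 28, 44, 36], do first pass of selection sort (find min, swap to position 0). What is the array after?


After one pass: [9, 40, 28, 44, 36]


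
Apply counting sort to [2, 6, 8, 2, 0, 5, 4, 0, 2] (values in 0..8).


Count array: [2, 0, 3, 0, 1, 1, 1, 0, 1]
Reconstruct: [0, 0, 2, 2, 2, 4, 5, 6, 8]


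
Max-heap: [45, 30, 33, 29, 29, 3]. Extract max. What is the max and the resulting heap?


Max = 45
Replace root with last, heapify down
Resulting heap: [33, 30, 3, 29, 29]


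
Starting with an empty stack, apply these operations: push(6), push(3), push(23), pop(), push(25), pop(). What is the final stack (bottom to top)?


push(6) -> [6]
push(3) -> [6, 3]
push(23) -> [6, 3, 23]
pop() returns 23 -> [6, 3]
push(25) -> [6, 3, 25]
pop() returns 25 -> [6, 3]
Final stack (bottom to top): [6, 3]


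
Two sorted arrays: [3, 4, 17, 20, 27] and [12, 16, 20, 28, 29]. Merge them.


Compare heads, take smaller each step.
Merged: [3, 4, 12, 16, 17, 20, 20, 27, 28, 29]


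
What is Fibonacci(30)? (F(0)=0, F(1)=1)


F(n)=F(n-1)+F(n-2)
...F(28)=317811, F(29)=514229, F(30)=832040


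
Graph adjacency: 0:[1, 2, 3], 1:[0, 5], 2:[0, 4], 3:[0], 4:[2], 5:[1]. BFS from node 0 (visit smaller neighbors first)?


BFS queue: start with [0]
Visit order: [0, 1, 2, 3, 5, 4]


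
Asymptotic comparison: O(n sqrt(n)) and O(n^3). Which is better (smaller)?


n^1.5 grows slower than cubic
O(n sqrt(n)) is asymptotically smaller; O(n^3) grows faster


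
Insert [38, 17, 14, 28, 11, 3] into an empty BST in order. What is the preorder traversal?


Root = 38; build tree by BST insertion.
Preorder traversal: [38, 17, 14, 11, 3, 28]


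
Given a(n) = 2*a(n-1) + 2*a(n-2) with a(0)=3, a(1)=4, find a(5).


Build bottom-up:
...a(3)=36, a(4)=100, a(5)=2*100+2*36=272


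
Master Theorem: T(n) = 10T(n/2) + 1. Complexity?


a=10, b=2, c=0. log_2(10)=3.322 > c=0. Case 1: O(n^log_b(a)) = O(n^3.322)
Complexity: O(n^3.322)


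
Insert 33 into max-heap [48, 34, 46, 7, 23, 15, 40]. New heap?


Append 33: [48, 34, 46, 7, 23, 15, 40, 33]
Bubble up: swap idx 7(33) with idx 3(7)
Result: [48, 34, 46, 33, 23, 15, 40, 7]


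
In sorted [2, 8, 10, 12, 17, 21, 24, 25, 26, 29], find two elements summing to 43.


Two pointers: lo=0, hi=9
Found pair: (17, 26) summing to 43


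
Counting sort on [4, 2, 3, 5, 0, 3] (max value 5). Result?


Count array: [1, 0, 1, 2, 1, 1]
Reconstruct: [0, 2, 3, 3, 4, 5]


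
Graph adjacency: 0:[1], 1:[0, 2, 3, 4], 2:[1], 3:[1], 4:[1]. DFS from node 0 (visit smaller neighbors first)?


DFS stack-based: start with [0]
Visit order: [0, 1, 2, 3, 4]


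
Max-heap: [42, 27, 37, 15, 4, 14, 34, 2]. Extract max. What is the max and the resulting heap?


Max = 42
Replace root with last, heapify down
Resulting heap: [37, 27, 34, 15, 4, 14, 2]


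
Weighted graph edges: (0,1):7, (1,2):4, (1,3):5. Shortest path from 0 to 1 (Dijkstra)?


Dijkstra from 0:
Distances: {0: 0, 1: 7, 2: 11, 3: 12}
Shortest distance to 1 = 7, path = [0, 1]


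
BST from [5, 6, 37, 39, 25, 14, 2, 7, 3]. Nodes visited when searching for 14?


BST root = 5
Search for 14: compare at each node
Path: [5, 6, 37, 25, 14]


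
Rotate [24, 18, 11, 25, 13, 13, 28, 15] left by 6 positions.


Left rotate by 6: [28, 15, 24, 18, 11, 25, 13, 13]


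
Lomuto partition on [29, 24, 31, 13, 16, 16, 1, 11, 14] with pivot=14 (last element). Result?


Elements <= 14 go left of pivot.
Result: [13, 1, 11, 14, 16, 16, 24, 31, 29], pivot at index 3


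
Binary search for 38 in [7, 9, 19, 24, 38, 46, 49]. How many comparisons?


Search for 38:
[0,6] mid=3 arr[3]=24
[4,6] mid=5 arr[5]=46
[4,4] mid=4 arr[4]=38
Total: 3 comparisons


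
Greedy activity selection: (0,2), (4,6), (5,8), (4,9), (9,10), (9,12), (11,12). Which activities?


Greedy: pick earliest-ending, then skip overlaps.
Selected (4 activities): [(0, 2), (4, 6), (9, 10), (11, 12)]


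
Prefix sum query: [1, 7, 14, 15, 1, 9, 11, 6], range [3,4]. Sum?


Prefix sums: [0, 1, 8, 22, 37, 38, 47, 58, 64]
Sum[3..4] = prefix[5] - prefix[3] = 38 - 22 = 16


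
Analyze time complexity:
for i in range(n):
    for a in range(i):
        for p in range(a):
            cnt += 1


Per nesting level: O(n) * O(n) [triangular over i] * O(n) [triangular over a] = O(n^3)
Complexity: O(n^3)


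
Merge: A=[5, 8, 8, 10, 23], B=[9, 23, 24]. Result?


Compare heads, take smaller each step.
Merged: [5, 8, 8, 9, 10, 23, 23, 24]


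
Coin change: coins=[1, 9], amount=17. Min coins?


dp[0]=0; dp[i]=1+min(dp[i-c] for c in coins)
...dp[12]=4, dp[13]=5, dp[14]=6, dp[15]=7, dp[16]=8, dp[17]=9
Minimum coins for 17 = 9


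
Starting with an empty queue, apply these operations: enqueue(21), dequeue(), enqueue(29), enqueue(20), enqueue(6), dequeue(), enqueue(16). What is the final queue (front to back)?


enqueue(21) -> [21]
dequeue() returns 21 -> []
enqueue(29) -> [29]
enqueue(20) -> [29, 20]
enqueue(6) -> [29, 20, 6]
dequeue() returns 29 -> [20, 6]
enqueue(16) -> [20, 6, 16]
Final queue (front to back): [20, 6, 16]


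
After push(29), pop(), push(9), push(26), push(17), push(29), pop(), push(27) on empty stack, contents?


push(29) -> [29]
pop() returns 29 -> []
push(9) -> [9]
push(26) -> [9, 26]
push(17) -> [9, 26, 17]
push(29) -> [9, 26, 17, 29]
pop() returns 29 -> [9, 26, 17]
push(27) -> [9, 26, 17, 27]
Final stack (bottom to top): [9, 26, 17, 27]


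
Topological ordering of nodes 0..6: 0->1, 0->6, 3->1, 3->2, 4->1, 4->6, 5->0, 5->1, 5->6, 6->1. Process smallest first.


Kahn's algorithm, process smallest node first
Order: [3, 2, 4, 5, 0, 6, 1]


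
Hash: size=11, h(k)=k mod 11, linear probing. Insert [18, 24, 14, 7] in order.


Insertions: 18->slot 7; 24->slot 2; 14->slot 3; 7->slot 8
Table: [None, None, 24, 14, None, None, None, 18, 7, None, None]


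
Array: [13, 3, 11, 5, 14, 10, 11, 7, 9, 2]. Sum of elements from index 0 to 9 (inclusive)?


Prefix sums: [0, 13, 16, 27, 32, 46, 56, 67, 74, 83, 85]
Sum[0..9] = prefix[10] - prefix[0] = 85 - 0 = 85


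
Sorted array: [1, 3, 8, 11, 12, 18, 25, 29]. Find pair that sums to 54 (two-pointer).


Two pointers: lo=0, hi=7
Found pair: (25, 29) summing to 54


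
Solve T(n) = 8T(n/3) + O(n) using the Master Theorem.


a=8, b=3, c=1. log_3(8)=1.893 > c=1. Case 1: O(n^log_b(a)) = O(n^1.893)
Complexity: O(n^1.893)


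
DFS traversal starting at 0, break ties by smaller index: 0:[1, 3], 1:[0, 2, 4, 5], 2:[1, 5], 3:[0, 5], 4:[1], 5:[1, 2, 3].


DFS stack-based: start with [0]
Visit order: [0, 1, 2, 5, 3, 4]


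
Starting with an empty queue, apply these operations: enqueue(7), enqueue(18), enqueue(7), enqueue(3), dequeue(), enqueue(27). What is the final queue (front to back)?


enqueue(7) -> [7]
enqueue(18) -> [7, 18]
enqueue(7) -> [7, 18, 7]
enqueue(3) -> [7, 18, 7, 3]
dequeue() returns 7 -> [18, 7, 3]
enqueue(27) -> [18, 7, 3, 27]
Final queue (front to back): [18, 7, 3, 27]


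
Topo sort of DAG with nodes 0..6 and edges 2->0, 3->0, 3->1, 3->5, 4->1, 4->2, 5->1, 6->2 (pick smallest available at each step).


Kahn's algorithm, process smallest node first
Order: [3, 4, 5, 1, 6, 2, 0]


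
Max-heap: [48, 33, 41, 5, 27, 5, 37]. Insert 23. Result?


Append 23: [48, 33, 41, 5, 27, 5, 37, 23]
Bubble up: swap idx 7(23) with idx 3(5)
Result: [48, 33, 41, 23, 27, 5, 37, 5]


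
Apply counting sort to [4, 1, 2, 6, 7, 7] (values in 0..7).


Count array: [0, 1, 1, 0, 1, 0, 1, 2]
Reconstruct: [1, 2, 4, 6, 7, 7]


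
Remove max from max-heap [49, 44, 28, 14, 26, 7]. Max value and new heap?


Max = 49
Replace root with last, heapify down
Resulting heap: [44, 26, 28, 14, 7]


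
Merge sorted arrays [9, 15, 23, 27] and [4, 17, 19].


Compare heads, take smaller each step.
Merged: [4, 9, 15, 17, 19, 23, 27]


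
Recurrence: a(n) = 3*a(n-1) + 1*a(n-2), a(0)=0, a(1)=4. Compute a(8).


Build bottom-up:
...a(6)=1440, a(7)=4756, a(8)=3*4756+1*1440=15708


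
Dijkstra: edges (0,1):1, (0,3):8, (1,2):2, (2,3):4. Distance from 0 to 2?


Dijkstra from 0:
Distances: {0: 0, 1: 1, 2: 3, 3: 7}
Shortest distance to 2 = 3, path = [0, 1, 2]


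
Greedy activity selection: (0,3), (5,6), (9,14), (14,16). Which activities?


Greedy: pick earliest-ending, then skip overlaps.
Selected (4 activities): [(0, 3), (5, 6), (9, 14), (14, 16)]


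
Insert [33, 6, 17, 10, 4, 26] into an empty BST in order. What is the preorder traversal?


Root = 33; build tree by BST insertion.
Preorder traversal: [33, 6, 4, 17, 10, 26]


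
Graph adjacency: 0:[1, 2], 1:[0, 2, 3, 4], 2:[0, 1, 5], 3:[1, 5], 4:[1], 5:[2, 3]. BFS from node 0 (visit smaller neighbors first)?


BFS queue: start with [0]
Visit order: [0, 1, 2, 3, 4, 5]


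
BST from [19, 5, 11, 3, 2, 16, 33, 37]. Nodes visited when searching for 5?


BST root = 19
Search for 5: compare at each node
Path: [19, 5]


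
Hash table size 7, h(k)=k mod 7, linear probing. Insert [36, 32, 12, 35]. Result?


Insertions: 36->slot 1; 32->slot 4; 12->slot 5; 35->slot 0
Table: [35, 36, None, None, 32, 12, None]


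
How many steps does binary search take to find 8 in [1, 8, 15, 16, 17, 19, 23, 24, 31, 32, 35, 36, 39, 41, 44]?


Search for 8:
[0,14] mid=7 arr[7]=24
[0,6] mid=3 arr[3]=16
[0,2] mid=1 arr[1]=8
Total: 3 comparisons


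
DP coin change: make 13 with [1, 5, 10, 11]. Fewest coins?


dp[0]=0; dp[i]=1+min(dp[i-c] for c in coins)
...dp[8]=4, dp[9]=5, dp[10]=1, dp[11]=1, dp[12]=2, dp[13]=3
Minimum coins for 13 = 3


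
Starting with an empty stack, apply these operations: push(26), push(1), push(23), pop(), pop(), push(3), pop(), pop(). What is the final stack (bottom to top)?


push(26) -> [26]
push(1) -> [26, 1]
push(23) -> [26, 1, 23]
pop() returns 23 -> [26, 1]
pop() returns 1 -> [26]
push(3) -> [26, 3]
pop() returns 3 -> [26]
pop() returns 26 -> []
Final stack (bottom to top): []


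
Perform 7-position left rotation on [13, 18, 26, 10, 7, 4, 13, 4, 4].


Left rotate by 7: [4, 4, 13, 18, 26, 10, 7, 4, 13]


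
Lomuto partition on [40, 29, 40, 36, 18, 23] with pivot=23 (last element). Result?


Elements <= 23 go left of pivot.
Result: [18, 23, 40, 36, 40, 29], pivot at index 1


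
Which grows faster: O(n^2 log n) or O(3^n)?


n^2 log n grows slower than exponential (base 3)
O(n^2 log n) is asymptotically smaller; O(3^n) grows faster


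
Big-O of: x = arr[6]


Analysis: constant-time operation, no loop
Complexity: O(1)


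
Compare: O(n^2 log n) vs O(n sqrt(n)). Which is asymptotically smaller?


n^1.5 grows slower than n^2 log n
O(n sqrt(n)) is asymptotically smaller; O(n^2 log n) grows faster


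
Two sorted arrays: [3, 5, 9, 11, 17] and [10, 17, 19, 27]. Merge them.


Compare heads, take smaller each step.
Merged: [3, 5, 9, 10, 11, 17, 17, 19, 27]


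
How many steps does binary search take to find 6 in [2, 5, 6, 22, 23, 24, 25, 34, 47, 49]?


Search for 6:
[0,9] mid=4 arr[4]=23
[0,3] mid=1 arr[1]=5
[2,3] mid=2 arr[2]=6
Total: 3 comparisons
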